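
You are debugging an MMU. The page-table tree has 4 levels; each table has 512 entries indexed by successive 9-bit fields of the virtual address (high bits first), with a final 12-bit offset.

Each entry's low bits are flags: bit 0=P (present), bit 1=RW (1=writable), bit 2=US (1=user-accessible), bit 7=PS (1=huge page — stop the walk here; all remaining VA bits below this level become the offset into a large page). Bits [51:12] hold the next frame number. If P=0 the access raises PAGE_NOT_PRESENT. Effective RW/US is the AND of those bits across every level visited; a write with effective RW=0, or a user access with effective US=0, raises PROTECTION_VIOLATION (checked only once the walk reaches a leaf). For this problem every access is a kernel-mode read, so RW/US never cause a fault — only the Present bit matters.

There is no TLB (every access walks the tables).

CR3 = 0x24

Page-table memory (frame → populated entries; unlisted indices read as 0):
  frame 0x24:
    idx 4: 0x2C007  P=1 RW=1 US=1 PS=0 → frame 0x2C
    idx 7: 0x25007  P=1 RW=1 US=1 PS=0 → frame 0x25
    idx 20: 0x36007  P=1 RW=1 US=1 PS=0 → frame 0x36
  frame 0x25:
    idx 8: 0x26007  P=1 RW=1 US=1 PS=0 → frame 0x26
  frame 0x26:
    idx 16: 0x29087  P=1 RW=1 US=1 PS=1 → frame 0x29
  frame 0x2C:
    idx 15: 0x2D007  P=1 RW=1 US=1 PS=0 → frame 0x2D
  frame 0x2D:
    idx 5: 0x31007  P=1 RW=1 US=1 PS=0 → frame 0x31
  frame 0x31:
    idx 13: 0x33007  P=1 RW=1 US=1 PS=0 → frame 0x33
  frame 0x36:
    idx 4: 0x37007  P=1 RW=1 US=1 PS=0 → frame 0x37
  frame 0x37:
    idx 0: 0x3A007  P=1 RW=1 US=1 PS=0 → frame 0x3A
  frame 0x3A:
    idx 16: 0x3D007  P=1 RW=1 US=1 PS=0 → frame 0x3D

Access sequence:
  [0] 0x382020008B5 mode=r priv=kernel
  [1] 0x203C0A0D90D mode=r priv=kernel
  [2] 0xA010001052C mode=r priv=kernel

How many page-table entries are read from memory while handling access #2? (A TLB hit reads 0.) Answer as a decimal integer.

Per-access translation:
#0 VA=0x382020008B5 (r,kernel):
  L0: frame=0x24 idx=7 entry=0x25007 [P=1 RW=1 US=1 PS=0]
  L1: frame=0x25 idx=8 entry=0x26007 [P=1 RW=1 US=1 PS=0]
  L2: frame=0x26 idx=16 entry=0x29087 [P=1 RW=1 US=1 PS=1]
  ✓ 0x298B5 (huge @L2)  — 3 lookups
#1 VA=0x203C0A0D90D (r,kernel):
  L0: frame=0x24 idx=4 entry=0x2C007 [P=1 RW=1 US=1 PS=0]
  L1: frame=0x2C idx=15 entry=0x2D007 [P=1 RW=1 US=1 PS=0]
  L2: frame=0x2D idx=5 entry=0x31007 [P=1 RW=1 US=1 PS=0]
  L3: frame=0x31 idx=13 entry=0x33007 [P=1 RW=1 US=1 PS=0]
  ✓ 0x3390D  — 4 lookups
#2 VA=0xA010001052C (r,kernel):
  L0: frame=0x24 idx=20 entry=0x36007 [P=1 RW=1 US=1 PS=0]
  L1: frame=0x36 idx=4 entry=0x37007 [P=1 RW=1 US=1 PS=0]
  L2: frame=0x37 idx=0 entry=0x3A007 [P=1 RW=1 US=1 PS=0]
  L3: frame=0x3A idx=16 entry=0x3D007 [P=1 RW=1 US=1 PS=0]
  ✓ 0x3D52C  — 4 lookups

Entries read for #2: 4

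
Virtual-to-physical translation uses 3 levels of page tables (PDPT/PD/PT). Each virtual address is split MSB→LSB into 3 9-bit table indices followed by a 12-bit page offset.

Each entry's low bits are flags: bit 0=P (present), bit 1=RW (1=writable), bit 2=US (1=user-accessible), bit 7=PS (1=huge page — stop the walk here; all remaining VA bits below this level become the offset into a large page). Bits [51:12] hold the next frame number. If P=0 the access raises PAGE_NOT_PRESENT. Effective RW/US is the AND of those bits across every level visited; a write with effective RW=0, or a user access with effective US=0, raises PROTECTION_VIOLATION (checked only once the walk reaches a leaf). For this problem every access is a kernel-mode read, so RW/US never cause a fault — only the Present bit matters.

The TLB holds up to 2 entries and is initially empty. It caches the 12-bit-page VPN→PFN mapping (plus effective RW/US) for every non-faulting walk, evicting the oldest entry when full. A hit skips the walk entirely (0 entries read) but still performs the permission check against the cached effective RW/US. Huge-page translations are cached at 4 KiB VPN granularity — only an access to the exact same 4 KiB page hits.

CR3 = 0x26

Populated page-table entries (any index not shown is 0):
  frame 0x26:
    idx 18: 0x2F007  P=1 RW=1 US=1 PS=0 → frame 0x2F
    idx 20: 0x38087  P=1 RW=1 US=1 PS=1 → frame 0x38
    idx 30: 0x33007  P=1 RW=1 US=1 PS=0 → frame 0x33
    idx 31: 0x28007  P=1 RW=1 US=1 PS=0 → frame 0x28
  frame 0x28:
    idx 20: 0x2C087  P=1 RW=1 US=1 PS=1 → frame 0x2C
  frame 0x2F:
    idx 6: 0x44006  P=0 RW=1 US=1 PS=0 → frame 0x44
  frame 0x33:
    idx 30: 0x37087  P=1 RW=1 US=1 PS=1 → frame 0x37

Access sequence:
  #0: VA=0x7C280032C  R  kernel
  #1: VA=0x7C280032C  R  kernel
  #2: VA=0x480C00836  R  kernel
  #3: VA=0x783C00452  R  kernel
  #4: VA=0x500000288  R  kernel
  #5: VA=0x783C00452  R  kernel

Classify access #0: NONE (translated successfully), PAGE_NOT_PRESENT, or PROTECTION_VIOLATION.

Per-access translation:
#0 VA=0x7C280032C (r,kernel):
  L0: frame=0x26 idx=31 entry=0x28007 [P=1 RW=1 US=1 PS=0]
  L1: frame=0x28 idx=20 entry=0x2C087 [P=1 RW=1 US=1 PS=1]
  ⇒ phys 0x2C32C (huge @L1)  [2 reads]
#1 VA=0x7C280032C (r,kernel):
  TLB hit vpn=0x7C2800 → PA=0x2C32C
#2 VA=0x480C00836 (r,kernel):
  L0: frame=0x26 idx=18 entry=0x2F007 [P=1 RW=1 US=1 PS=0]
  L1: frame=0x2F idx=6 entry=0x44006 [P=0 RW=1 US=1 PS=0]
  ✗ PAGE_NOT_PRESENT  [2 reads]
#3 VA=0x783C00452 (r,kernel):
  L0: frame=0x26 idx=30 entry=0x33007 [P=1 RW=1 US=1 PS=0]
  L1: frame=0x33 idx=30 entry=0x37087 [P=1 RW=1 US=1 PS=1]
  ⇒ phys 0x37452 (huge @L1)  [2 reads]
#4 VA=0x500000288 (r,kernel):
  L0: frame=0x26 idx=20 entry=0x38087 [P=1 RW=1 US=1 PS=1]
  ⇒ phys 0x38288 (huge @L0)  [1 reads]
#5 VA=0x783C00452 (r,kernel):
  TLB hit vpn=0x783C00 → PA=0x37452

Access #0 fault: NONE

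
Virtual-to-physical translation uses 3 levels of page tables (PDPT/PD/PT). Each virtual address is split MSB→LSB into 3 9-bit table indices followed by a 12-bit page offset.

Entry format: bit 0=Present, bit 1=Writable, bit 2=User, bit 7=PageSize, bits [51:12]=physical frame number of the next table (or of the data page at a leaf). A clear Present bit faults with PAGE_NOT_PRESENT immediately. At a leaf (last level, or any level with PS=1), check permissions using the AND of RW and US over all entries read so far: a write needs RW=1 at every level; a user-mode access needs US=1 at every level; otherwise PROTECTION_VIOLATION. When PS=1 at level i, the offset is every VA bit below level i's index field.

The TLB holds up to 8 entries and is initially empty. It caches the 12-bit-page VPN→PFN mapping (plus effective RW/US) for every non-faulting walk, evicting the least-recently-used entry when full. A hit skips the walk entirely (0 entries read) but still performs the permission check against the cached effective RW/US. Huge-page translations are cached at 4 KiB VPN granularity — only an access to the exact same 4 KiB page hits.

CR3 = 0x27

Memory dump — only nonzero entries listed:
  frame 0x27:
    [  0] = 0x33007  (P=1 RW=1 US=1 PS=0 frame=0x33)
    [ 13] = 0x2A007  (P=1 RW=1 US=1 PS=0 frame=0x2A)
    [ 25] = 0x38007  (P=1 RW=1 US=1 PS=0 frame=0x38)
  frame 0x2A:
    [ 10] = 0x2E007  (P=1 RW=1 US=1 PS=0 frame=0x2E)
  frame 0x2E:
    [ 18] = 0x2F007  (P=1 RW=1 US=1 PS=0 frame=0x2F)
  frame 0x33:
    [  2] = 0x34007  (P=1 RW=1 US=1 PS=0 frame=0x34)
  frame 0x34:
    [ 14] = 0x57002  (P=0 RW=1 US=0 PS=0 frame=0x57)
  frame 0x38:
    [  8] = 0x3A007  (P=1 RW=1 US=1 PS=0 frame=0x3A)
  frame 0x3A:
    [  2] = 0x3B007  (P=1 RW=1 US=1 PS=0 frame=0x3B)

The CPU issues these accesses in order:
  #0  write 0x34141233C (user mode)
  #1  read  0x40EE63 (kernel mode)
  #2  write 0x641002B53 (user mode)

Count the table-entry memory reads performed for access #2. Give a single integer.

Trace:
#0 VA=0x34141233C (w,user):
  lvl0: tbl 0x27, slot 13 ⇒ 0x2A007 (P1/RW1/US1/PS0)
  lvl1: tbl 0x2A, slot 10 ⇒ 0x2E007 (P1/RW1/US1/PS0)
  lvl2: tbl 0x2E, slot 18 ⇒ 0x2F007 (P1/RW1/US1/PS0)
  ⇒ phys 0x2F33C  [3 reads]
#1 VA=0x40EE63 (r,kernel):
  lvl0: tbl 0x27, slot 0 ⇒ 0x33007 (P1/RW1/US1/PS0)
  lvl1: tbl 0x33, slot 2 ⇒ 0x34007 (P1/RW1/US1/PS0)
  lvl2: tbl 0x34, slot 14 ⇒ 0x57002 (P0/RW1/US0/PS0)
  ✗ PAGE_NOT_PRESENT  [3 reads]
#2 VA=0x641002B53 (w,user):
  lvl0: tbl 0x27, slot 25 ⇒ 0x38007 (P1/RW1/US1/PS0)
  lvl1: tbl 0x38, slot 8 ⇒ 0x3A007 (P1/RW1/US1/PS0)
  lvl2: tbl 0x3A, slot 2 ⇒ 0x3B007 (P1/RW1/US1/PS0)
  ⇒ phys 0x3BB53  [3 reads]

Entries read for #2: 3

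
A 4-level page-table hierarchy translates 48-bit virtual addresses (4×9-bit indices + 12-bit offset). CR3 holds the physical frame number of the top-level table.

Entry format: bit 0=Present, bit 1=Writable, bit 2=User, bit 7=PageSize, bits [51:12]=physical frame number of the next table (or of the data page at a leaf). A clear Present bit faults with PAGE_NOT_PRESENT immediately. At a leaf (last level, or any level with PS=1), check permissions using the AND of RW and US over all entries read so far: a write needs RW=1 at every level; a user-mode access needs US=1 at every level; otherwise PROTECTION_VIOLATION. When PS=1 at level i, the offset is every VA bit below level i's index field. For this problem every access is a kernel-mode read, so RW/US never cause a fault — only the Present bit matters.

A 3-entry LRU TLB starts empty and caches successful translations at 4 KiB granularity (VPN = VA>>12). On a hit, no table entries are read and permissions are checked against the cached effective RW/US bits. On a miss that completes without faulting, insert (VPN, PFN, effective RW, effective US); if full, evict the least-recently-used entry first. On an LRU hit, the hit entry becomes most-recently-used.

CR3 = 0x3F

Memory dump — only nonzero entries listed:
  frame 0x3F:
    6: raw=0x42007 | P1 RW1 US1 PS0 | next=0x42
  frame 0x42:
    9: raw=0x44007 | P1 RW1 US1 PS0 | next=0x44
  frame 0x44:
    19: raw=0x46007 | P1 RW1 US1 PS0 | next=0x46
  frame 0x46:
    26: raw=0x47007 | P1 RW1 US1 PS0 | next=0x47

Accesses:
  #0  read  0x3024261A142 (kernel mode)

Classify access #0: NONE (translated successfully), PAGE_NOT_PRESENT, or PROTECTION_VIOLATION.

Per-access translation:
#0 VA=0x3024261A142 (r,kernel):
  lvl0: tbl 0x3F, slot 6 ⇒ 0x42007 (P1/RW1/US1/PS0)
  lvl1: tbl 0x42, slot 9 ⇒ 0x44007 (P1/RW1/US1/PS0)
  lvl2: tbl 0x44, slot 19 ⇒ 0x46007 (P1/RW1/US1/PS0)
  lvl3: tbl 0x46, slot 26 ⇒ 0x47007 (P1/RW1/US1/PS0)
  → PA=0x47142  (4 entries read)

Access #0 fault: NONE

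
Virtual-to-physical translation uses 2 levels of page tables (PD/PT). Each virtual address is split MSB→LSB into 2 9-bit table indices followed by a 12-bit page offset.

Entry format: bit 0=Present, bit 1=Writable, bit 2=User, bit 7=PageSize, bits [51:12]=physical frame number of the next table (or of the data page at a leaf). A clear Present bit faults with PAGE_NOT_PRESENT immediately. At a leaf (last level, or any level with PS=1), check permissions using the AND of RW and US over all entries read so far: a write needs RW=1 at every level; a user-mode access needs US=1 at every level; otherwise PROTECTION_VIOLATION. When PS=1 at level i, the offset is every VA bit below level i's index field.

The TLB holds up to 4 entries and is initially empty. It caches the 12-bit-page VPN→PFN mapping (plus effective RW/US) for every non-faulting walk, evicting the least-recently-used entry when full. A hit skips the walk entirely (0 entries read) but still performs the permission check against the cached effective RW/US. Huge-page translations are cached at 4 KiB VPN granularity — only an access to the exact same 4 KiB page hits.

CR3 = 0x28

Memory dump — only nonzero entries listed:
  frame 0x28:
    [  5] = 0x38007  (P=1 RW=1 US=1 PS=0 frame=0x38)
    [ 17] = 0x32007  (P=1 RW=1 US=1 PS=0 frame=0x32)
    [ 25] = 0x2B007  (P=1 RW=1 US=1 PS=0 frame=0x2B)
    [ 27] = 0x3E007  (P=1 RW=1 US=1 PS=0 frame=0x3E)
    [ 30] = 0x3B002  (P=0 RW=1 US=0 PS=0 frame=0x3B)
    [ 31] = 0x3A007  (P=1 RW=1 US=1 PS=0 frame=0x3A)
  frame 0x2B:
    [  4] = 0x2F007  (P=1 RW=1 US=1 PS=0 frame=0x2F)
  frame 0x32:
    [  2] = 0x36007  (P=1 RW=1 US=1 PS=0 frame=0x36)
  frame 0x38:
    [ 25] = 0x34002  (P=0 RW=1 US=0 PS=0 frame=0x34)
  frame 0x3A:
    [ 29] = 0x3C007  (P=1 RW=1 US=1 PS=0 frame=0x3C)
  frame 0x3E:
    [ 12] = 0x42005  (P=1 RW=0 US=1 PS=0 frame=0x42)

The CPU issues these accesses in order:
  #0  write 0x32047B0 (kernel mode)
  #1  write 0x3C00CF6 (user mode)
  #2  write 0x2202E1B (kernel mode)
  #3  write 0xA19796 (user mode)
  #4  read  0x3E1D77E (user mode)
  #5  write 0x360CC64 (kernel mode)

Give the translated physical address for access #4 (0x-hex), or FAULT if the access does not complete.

Trace:
#0 VA=0x32047B0 (w,kernel):
  L0 @0x28[25] → 0x2B007  P=1,RW=1,US=1,PS=0
  L1 @0x2B[4] → 0x2F007  P=1,RW=1,US=1,PS=0
  ⇒ phys 0x2F7B0  [2 reads]
#1 VA=0x3C00CF6 (w,user):
  L0 @0x28[30] → 0x3B002  P=0,RW=1,US=0,PS=0
  → PAGE_NOT_PRESENT  (1 entries read)
#2 VA=0x2202E1B (w,kernel):
  L0 @0x28[17] → 0x32007  P=1,RW=1,US=1,PS=0
  L1 @0x32[2] → 0x36007  P=1,RW=1,US=1,PS=0
  ⇒ phys 0x36E1B  [2 reads]
#3 VA=0xA19796 (w,user):
  L0 @0x28[5] → 0x38007  P=1,RW=1,US=1,PS=0
  L1 @0x38[25] → 0x34002  P=0,RW=1,US=0,PS=0
  → PAGE_NOT_PRESENT  (2 entries read)
#4 VA=0x3E1D77E (r,user):
  L0 @0x28[31] → 0x3A007  P=1,RW=1,US=1,PS=0
  L1 @0x3A[29] → 0x3C007  P=1,RW=1,US=1,PS=0
  ⇒ phys 0x3C77E  [2 reads]
#5 VA=0x360CC64 (w,kernel):
  L0 @0x28[27] → 0x3E007  P=1,RW=1,US=1,PS=0
  L1 @0x3E[12] → 0x42005  P=1,RW=0,US=1,PS=0
  → PROTECTION_VIOLATION  (2 entries read)

Access #4 PA: 0x3C77E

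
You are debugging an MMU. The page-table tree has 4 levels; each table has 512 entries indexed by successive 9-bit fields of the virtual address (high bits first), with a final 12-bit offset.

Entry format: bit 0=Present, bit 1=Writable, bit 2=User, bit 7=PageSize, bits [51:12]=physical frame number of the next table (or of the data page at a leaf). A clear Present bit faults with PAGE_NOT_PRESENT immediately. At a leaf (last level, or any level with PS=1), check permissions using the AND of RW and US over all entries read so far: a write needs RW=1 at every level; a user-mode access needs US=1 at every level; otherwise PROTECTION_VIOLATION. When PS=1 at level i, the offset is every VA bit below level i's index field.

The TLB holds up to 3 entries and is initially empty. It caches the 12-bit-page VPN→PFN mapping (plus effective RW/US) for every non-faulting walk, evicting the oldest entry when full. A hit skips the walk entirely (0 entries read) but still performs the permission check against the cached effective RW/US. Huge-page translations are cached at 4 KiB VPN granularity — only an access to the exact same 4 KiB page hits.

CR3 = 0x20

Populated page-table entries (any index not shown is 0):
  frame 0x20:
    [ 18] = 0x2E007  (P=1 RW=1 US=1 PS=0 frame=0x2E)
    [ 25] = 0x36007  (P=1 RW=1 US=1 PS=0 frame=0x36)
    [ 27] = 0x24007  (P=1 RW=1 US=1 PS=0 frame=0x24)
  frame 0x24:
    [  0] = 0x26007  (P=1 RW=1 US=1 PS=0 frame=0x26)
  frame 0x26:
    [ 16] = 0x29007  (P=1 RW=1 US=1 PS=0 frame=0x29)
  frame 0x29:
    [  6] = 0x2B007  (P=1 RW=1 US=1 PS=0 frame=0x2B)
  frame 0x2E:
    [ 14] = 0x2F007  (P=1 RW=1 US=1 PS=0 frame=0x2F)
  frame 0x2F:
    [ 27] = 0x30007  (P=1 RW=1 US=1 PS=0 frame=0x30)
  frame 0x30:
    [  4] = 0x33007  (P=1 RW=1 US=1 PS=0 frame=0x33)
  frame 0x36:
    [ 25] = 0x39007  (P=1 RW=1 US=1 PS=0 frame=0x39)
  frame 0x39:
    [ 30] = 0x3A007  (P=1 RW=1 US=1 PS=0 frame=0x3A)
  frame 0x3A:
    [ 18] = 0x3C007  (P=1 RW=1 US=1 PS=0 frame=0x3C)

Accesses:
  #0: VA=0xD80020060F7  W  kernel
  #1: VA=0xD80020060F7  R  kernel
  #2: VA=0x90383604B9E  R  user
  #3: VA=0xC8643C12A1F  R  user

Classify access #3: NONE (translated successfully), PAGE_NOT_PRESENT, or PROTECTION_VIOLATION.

Walk each access:
#0 VA=0xD80020060F7 (w,kernel):
  L0 @0x20[27] → 0x24007  P=1,RW=1,US=1,PS=0
  L1 @0x24[0] → 0x26007  P=1,RW=1,US=1,PS=0
  L2 @0x26[16] → 0x29007  P=1,RW=1,US=1,PS=0
  L3 @0x29[6] → 0x2B007  P=1,RW=1,US=1,PS=0
  → PA=0x2B0F7  (4 entries read)
#1 VA=0xD80020060F7 (r,kernel):
  TLB hit vpn=0xD8002006 → PA=0x2B0F7
#2 VA=0x90383604B9E (r,user):
  L0 @0x20[18] → 0x2E007  P=1,RW=1,US=1,PS=0
  L1 @0x2E[14] → 0x2F007  P=1,RW=1,US=1,PS=0
  L2 @0x2F[27] → 0x30007  P=1,RW=1,US=1,PS=0
  L3 @0x30[4] → 0x33007  P=1,RW=1,US=1,PS=0
  → PA=0x33B9E  (4 entries read)
#3 VA=0xC8643C12A1F (r,user):
  L0 @0x20[25] → 0x36007  P=1,RW=1,US=1,PS=0
  L1 @0x36[25] → 0x39007  P=1,RW=1,US=1,PS=0
  L2 @0x39[30] → 0x3A007  P=1,RW=1,US=1,PS=0
  L3 @0x3A[18] → 0x3C007  P=1,RW=1,US=1,PS=0
  → PA=0x3CA1F  (4 entries read)

Access #3 fault: NONE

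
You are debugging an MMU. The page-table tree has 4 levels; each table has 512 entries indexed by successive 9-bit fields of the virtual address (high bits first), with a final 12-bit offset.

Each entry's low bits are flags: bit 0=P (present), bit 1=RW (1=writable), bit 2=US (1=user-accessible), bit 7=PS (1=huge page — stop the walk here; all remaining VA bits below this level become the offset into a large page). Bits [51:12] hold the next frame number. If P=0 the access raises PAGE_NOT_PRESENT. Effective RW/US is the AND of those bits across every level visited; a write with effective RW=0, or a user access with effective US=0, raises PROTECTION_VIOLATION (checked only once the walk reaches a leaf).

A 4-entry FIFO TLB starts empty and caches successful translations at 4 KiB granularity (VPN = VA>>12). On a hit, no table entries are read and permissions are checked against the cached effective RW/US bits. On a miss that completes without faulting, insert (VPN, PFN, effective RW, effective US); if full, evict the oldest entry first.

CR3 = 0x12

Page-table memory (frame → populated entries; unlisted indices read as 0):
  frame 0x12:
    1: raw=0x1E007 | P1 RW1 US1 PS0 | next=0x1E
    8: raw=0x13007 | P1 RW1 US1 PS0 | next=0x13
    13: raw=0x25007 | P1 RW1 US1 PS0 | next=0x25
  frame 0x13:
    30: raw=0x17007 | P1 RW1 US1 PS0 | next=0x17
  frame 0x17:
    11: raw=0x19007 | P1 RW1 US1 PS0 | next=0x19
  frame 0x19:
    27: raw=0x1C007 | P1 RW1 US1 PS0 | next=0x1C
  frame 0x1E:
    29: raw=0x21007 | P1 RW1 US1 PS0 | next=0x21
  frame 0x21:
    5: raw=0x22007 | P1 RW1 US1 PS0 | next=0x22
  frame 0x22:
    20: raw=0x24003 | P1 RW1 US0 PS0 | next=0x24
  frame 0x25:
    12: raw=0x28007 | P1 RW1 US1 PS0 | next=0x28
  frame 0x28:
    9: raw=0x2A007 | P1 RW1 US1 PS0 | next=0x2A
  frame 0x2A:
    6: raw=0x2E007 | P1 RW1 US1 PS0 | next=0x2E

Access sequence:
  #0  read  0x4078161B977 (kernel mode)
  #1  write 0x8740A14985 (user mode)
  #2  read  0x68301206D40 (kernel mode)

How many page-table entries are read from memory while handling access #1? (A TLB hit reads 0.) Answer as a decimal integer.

Trace:
#0 VA=0x4078161B977 (r,kernel):
  lvl0: tbl 0x12, slot 8 ⇒ 0x13007 (P1/RW1/US1/PS0)
  lvl1: tbl 0x13, slot 30 ⇒ 0x17007 (P1/RW1/US1/PS0)
  lvl2: tbl 0x17, slot 11 ⇒ 0x19007 (P1/RW1/US1/PS0)
  lvl3: tbl 0x19, slot 27 ⇒ 0x1C007 (P1/RW1/US1/PS0)
  → PA=0x1C977  (4 entries read)
#1 VA=0x8740A14985 (w,user):
  lvl0: tbl 0x12, slot 1 ⇒ 0x1E007 (P1/RW1/US1/PS0)
  lvl1: tbl 0x1E, slot 29 ⇒ 0x21007 (P1/RW1/US1/PS0)
  lvl2: tbl 0x21, slot 5 ⇒ 0x22007 (P1/RW1/US1/PS0)
  lvl3: tbl 0x22, slot 20 ⇒ 0x24003 (P1/RW1/US0/PS0)
  ⇒ fault: PROTECTION_VIOLATION  — 4 lookups
#2 VA=0x68301206D40 (r,kernel):
  lvl0: tbl 0x12, slot 13 ⇒ 0x25007 (P1/RW1/US1/PS0)
  lvl1: tbl 0x25, slot 12 ⇒ 0x28007 (P1/RW1/US1/PS0)
  lvl2: tbl 0x28, slot 9 ⇒ 0x2A007 (P1/RW1/US1/PS0)
  lvl3: tbl 0x2A, slot 6 ⇒ 0x2E007 (P1/RW1/US1/PS0)
  → PA=0x2ED40  (4 entries read)

Entries read for #1: 4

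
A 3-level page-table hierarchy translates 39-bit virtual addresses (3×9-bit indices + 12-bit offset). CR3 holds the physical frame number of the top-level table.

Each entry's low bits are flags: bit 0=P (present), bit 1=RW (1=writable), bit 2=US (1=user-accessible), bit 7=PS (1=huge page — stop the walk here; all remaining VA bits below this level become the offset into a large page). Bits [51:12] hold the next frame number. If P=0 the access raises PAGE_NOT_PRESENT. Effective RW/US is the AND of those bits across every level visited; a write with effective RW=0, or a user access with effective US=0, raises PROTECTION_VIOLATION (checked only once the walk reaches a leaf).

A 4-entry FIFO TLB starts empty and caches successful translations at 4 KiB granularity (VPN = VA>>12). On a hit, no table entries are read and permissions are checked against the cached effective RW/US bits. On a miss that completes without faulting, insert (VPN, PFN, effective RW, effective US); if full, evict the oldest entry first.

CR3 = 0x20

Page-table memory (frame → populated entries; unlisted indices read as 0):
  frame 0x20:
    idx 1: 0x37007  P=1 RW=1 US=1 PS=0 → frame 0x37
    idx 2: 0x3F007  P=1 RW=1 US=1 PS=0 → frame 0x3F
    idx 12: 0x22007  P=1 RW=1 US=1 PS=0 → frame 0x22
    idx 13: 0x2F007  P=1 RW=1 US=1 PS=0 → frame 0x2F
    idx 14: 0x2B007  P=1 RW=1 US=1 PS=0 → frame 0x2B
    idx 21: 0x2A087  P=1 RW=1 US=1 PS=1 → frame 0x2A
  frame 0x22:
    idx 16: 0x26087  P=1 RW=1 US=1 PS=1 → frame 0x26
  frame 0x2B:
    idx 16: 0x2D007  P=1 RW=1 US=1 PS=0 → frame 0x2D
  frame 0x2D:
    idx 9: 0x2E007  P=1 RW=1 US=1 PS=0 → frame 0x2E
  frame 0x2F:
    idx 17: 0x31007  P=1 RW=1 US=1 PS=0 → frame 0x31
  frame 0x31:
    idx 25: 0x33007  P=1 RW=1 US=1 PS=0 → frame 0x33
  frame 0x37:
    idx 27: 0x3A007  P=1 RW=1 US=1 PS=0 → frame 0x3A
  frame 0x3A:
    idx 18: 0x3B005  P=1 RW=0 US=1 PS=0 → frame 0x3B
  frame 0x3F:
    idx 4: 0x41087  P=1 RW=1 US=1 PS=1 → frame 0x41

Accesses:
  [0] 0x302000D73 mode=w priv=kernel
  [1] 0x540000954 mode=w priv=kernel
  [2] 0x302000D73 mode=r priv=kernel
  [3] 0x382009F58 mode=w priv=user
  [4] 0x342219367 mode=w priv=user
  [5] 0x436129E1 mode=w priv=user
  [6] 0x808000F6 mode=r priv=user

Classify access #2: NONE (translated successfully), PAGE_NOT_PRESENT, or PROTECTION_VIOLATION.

Per-access translation:
#0 VA=0x302000D73 (w,kernel):
  [0] read 0x20 idx=12: raw=0x22007 flags P=1 W=1 U=1 S=0
  [1] read 0x22 idx=16: raw=0x26087 flags P=1 W=1 U=1 S=1
  ✓ 0x26D73 (huge @L1)  — 2 lookups
#1 VA=0x540000954 (w,kernel):
  [0] read 0x20 idx=21: raw=0x2A087 flags P=1 W=1 U=1 S=1
  ✓ 0x2A954 (huge @L0)  — 1 lookups
#2 VA=0x302000D73 (r,kernel):
  TLB hit vpn=0x302000 → PA=0x26D73
#3 VA=0x382009F58 (w,user):
  [0] read 0x20 idx=14: raw=0x2B007 flags P=1 W=1 U=1 S=0
  [1] read 0x2B idx=16: raw=0x2D007 flags P=1 W=1 U=1 S=0
  [2] read 0x2D idx=9: raw=0x2E007 flags P=1 W=1 U=1 S=0
  ✓ 0x2EF58  — 3 lookups
#4 VA=0x342219367 (w,user):
  [0] read 0x20 idx=13: raw=0x2F007 flags P=1 W=1 U=1 S=0
  [1] read 0x2F idx=17: raw=0x31007 flags P=1 W=1 U=1 S=0
  [2] read 0x31 idx=25: raw=0x33007 flags P=1 W=1 U=1 S=0
  ✓ 0x33367  — 3 lookups
#5 VA=0x436129E1 (w,user):
  [0] read 0x20 idx=1: raw=0x37007 flags P=1 W=1 U=1 S=0
  [1] read 0x37 idx=27: raw=0x3A007 flags P=1 W=1 U=1 S=0
  [2] read 0x3A idx=18: raw=0x3B005 flags P=1 W=0 U=1 S=0
  ✗ PROTECTION_VIOLATION  [3 reads]
#6 VA=0x808000F6 (r,user):
  [0] read 0x20 idx=2: raw=0x3F007 flags P=1 W=1 U=1 S=0
  [1] read 0x3F idx=4: raw=0x41087 flags P=1 W=1 U=1 S=1
  ✓ 0x410F6 (huge @L1)  — 2 lookups

Access #2 fault: NONE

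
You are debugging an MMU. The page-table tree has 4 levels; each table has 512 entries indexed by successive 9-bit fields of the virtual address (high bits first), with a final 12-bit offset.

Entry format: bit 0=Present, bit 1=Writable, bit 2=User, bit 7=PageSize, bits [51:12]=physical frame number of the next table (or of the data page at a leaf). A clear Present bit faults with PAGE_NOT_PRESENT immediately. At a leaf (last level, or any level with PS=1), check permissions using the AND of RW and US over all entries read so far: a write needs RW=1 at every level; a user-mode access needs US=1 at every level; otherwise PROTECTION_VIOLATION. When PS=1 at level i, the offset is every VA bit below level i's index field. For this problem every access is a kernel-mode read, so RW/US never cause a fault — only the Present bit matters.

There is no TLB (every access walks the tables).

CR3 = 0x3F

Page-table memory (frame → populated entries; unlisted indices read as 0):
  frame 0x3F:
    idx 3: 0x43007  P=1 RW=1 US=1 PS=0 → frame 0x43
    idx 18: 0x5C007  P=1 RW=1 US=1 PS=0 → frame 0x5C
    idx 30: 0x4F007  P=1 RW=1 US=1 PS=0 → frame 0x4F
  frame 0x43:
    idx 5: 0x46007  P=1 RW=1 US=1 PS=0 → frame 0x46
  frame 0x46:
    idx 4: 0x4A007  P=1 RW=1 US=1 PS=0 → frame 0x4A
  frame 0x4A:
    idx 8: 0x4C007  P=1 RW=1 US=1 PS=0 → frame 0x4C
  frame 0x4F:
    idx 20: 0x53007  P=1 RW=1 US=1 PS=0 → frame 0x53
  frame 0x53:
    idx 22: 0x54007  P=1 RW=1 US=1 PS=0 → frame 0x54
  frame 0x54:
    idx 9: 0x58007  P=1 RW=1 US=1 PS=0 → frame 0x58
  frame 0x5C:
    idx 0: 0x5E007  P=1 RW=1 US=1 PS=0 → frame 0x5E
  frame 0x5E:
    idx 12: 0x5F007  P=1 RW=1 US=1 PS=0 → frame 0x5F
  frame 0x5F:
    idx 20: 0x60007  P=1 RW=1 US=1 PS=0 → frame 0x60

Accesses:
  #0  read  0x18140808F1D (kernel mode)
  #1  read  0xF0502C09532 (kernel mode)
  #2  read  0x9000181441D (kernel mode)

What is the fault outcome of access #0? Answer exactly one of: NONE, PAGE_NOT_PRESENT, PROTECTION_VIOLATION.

Walk each access:
#0 VA=0x18140808F1D (r,kernel):
  L0 @0x3F[3] → 0x43007  P=1,RW=1,US=1,PS=0
  L1 @0x43[5] → 0x46007  P=1,RW=1,US=1,PS=0
  L2 @0x46[4] → 0x4A007  P=1,RW=1,US=1,PS=0
  L3 @0x4A[8] → 0x4C007  P=1,RW=1,US=1,PS=0
  ✓ 0x4CF1D  — 4 lookups
#1 VA=0xF0502C09532 (r,kernel):
  L0 @0x3F[30] → 0x4F007  P=1,RW=1,US=1,PS=0
  L1 @0x4F[20] → 0x53007  P=1,RW=1,US=1,PS=0
  L2 @0x53[22] → 0x54007  P=1,RW=1,US=1,PS=0
  L3 @0x54[9] → 0x58007  P=1,RW=1,US=1,PS=0
  ✓ 0x58532  — 4 lookups
#2 VA=0x9000181441D (r,kernel):
  L0 @0x3F[18] → 0x5C007  P=1,RW=1,US=1,PS=0
  L1 @0x5C[0] → 0x5E007  P=1,RW=1,US=1,PS=0
  L2 @0x5E[12] → 0x5F007  P=1,RW=1,US=1,PS=0
  L3 @0x5F[20] → 0x60007  P=1,RW=1,US=1,PS=0
  ✓ 0x6041D  — 4 lookups

Access #0 fault: NONE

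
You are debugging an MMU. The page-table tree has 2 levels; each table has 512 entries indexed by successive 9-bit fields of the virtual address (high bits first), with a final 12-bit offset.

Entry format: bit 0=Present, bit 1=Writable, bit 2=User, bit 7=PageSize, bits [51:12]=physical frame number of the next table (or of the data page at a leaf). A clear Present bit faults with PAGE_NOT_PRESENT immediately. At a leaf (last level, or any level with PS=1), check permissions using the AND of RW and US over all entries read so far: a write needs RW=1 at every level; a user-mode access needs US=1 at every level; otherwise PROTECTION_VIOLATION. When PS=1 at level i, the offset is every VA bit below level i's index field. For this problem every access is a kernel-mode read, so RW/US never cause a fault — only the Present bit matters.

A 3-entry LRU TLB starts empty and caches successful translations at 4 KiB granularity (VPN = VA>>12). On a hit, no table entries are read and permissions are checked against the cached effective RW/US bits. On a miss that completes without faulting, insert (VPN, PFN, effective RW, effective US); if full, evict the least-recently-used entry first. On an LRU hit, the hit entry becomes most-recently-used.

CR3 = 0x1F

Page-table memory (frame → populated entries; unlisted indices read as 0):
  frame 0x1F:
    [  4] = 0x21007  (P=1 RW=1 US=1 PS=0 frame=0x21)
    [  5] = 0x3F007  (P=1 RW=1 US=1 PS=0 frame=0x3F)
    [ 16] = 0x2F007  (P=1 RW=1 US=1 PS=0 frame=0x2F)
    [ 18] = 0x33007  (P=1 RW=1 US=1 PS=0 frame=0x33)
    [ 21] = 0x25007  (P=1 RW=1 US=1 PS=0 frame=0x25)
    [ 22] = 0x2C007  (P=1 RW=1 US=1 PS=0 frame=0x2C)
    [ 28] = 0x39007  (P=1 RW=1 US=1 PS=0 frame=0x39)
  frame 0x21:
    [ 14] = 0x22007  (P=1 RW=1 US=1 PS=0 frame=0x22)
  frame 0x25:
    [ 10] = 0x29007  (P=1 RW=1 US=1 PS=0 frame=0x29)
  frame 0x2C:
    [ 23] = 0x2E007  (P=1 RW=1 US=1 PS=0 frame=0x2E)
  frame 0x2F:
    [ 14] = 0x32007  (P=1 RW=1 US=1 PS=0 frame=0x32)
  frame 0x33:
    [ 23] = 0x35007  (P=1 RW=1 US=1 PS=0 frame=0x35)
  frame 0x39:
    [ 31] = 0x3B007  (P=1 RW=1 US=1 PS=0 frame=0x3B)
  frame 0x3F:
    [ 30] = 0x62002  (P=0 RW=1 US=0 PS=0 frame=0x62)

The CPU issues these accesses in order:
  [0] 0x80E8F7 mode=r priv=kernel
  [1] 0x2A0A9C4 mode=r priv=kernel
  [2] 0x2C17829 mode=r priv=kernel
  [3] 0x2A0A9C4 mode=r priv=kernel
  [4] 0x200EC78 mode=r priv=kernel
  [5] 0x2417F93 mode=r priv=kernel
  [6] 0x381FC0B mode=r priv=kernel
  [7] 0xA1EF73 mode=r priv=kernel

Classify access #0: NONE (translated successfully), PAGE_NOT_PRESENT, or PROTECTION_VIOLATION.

Per-access translation:
#0 VA=0x80E8F7 (r,kernel):
  L0 @0x1F[4] → 0x21007  P=1,RW=1,US=1,PS=0
  L1 @0x21[14] → 0x22007  P=1,RW=1,US=1,PS=0
  → PA=0x228F7  (2 entries read)
#1 VA=0x2A0A9C4 (r,kernel):
  L0 @0x1F[21] → 0x25007  P=1,RW=1,US=1,PS=0
  L1 @0x25[10] → 0x29007  P=1,RW=1,US=1,PS=0
  → PA=0x299C4  (2 entries read)
#2 VA=0x2C17829 (r,kernel):
  L0 @0x1F[22] → 0x2C007  P=1,RW=1,US=1,PS=0
  L1 @0x2C[23] → 0x2E007  P=1,RW=1,US=1,PS=0
  → PA=0x2E829  (2 entries read)
#3 VA=0x2A0A9C4 (r,kernel):
  TLB hit vpn=0x2A0A → PA=0x299C4
#4 VA=0x200EC78 (r,kernel):
  L0 @0x1F[16] → 0x2F007  P=1,RW=1,US=1,PS=0
  L1 @0x2F[14] → 0x32007  P=1,RW=1,US=1,PS=0
  → PA=0x32C78  (2 entries read)
#5 VA=0x2417F93 (r,kernel):
  L0 @0x1F[18] → 0x33007  P=1,RW=1,US=1,PS=0
  L1 @0x33[23] → 0x35007  P=1,RW=1,US=1,PS=0
  → PA=0x35F93  (2 entries read)
#6 VA=0x381FC0B (r,kernel):
  L0 @0x1F[28] → 0x39007  P=1,RW=1,US=1,PS=0
  L1 @0x39[31] → 0x3B007  P=1,RW=1,US=1,PS=0
  → PA=0x3BC0B  (2 entries read)
#7 VA=0xA1EF73 (r,kernel):
  L0 @0x1F[5] → 0x3F007  P=1,RW=1,US=1,PS=0
  L1 @0x3F[30] → 0x62002  P=0,RW=1,US=0,PS=0
  → PAGE_NOT_PRESENT  (2 entries read)

Access #0 fault: NONE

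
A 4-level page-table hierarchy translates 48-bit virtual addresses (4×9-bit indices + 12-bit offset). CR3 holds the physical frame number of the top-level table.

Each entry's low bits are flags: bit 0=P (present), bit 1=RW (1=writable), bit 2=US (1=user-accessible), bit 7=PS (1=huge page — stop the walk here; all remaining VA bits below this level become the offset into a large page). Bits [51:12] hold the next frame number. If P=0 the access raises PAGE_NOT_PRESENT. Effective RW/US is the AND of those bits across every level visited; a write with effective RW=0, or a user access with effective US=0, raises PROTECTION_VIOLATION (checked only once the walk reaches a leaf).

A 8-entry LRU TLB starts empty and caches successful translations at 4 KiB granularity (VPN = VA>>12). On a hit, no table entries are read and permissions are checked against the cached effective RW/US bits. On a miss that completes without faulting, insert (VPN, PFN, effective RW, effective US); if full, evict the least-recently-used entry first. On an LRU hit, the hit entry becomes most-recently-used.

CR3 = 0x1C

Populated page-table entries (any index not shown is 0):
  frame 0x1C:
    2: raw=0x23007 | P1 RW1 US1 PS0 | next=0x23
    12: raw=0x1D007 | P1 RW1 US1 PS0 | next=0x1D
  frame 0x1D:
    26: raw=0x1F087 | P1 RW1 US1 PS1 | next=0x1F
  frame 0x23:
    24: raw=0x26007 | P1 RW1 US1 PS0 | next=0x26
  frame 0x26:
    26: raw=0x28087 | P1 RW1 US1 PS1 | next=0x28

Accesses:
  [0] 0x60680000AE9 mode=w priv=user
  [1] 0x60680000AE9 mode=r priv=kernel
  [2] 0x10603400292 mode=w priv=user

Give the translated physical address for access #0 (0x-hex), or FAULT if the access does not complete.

Per-access translation:
#0 VA=0x60680000AE9 (w,user):
  lvl0: tbl 0x1C, slot 12 ⇒ 0x1D007 (P1/RW1/US1/PS0)
  lvl1: tbl 0x1D, slot 26 ⇒ 0x1F087 (P1/RW1/US1/PS1)
  ✓ 0x1FAE9 (huge @L1)  — 2 lookups
#1 VA=0x60680000AE9 (r,kernel):
  TLB hit vpn=0x60680000 → PA=0x1FAE9
#2 VA=0x10603400292 (w,user):
  lvl0: tbl 0x1C, slot 2 ⇒ 0x23007 (P1/RW1/US1/PS0)
  lvl1: tbl 0x23, slot 24 ⇒ 0x26007 (P1/RW1/US1/PS0)
  lvl2: tbl 0x26, slot 26 ⇒ 0x28087 (P1/RW1/US1/PS1)
  ✓ 0x28292 (huge @L2)  — 3 lookups

Access #0 PA: 0x1FAE9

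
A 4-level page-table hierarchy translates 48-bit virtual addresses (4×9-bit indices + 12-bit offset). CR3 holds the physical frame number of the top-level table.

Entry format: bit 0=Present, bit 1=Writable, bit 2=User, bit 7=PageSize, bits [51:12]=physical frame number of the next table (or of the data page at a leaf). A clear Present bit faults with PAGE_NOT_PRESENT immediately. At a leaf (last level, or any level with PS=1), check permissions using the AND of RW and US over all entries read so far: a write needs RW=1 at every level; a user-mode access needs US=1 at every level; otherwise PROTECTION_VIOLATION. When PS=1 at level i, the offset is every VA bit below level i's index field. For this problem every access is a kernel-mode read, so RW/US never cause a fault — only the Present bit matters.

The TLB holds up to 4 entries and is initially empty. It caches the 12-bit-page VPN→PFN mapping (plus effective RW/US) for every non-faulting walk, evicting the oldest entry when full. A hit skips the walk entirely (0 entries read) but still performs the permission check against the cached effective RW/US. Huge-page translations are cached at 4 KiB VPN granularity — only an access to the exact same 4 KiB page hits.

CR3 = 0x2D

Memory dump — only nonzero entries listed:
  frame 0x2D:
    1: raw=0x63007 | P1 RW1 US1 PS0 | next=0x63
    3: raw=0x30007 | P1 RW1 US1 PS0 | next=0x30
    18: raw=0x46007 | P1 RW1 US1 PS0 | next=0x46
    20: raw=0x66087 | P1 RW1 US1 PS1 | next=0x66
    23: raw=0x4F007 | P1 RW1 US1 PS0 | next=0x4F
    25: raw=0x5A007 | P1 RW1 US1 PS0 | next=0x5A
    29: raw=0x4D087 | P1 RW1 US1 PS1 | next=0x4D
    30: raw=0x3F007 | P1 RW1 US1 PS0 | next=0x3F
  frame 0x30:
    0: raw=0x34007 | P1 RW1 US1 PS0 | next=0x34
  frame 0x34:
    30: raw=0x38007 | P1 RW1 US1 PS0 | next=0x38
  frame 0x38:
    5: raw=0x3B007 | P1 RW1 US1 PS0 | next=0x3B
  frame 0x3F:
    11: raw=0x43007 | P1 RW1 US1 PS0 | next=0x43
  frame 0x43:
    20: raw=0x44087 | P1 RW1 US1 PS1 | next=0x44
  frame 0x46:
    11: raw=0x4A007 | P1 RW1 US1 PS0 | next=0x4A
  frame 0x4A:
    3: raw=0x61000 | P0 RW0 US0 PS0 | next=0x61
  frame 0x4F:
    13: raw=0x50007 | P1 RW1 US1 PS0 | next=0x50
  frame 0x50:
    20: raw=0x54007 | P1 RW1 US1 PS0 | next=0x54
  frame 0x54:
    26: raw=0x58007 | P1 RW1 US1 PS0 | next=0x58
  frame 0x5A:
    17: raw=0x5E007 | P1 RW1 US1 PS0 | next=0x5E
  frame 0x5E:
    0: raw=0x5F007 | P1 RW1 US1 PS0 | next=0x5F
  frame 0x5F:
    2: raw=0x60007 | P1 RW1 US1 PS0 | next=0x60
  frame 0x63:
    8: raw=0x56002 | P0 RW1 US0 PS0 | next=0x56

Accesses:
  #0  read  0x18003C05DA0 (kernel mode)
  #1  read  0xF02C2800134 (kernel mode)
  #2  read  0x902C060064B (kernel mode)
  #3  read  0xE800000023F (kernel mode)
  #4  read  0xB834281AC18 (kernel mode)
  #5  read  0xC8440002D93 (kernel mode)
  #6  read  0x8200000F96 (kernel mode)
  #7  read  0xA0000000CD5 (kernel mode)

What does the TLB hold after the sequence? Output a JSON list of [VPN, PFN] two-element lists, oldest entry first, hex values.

Per-access translation:
#0 VA=0x18003C05DA0 (r,kernel):
  L0: frame=0x2D idx=3 entry=0x30007 [P=1 RW=1 US=1 PS=0]
  L1: frame=0x30 idx=0 entry=0x34007 [P=1 RW=1 US=1 PS=0]
  L2: frame=0x34 idx=30 entry=0x38007 [P=1 RW=1 US=1 PS=0]
  L3: frame=0x38 idx=5 entry=0x3B007 [P=1 RW=1 US=1 PS=0]
  ⇒ phys 0x3BDA0  [4 reads]
#1 VA=0xF02C2800134 (r,kernel):
  L0: frame=0x2D idx=30 entry=0x3F007 [P=1 RW=1 US=1 PS=0]
  L1: frame=0x3F idx=11 entry=0x43007 [P=1 RW=1 US=1 PS=0]
  L2: frame=0x43 idx=20 entry=0x44087 [P=1 RW=1 US=1 PS=1]
  ⇒ phys 0x44134 (huge @L2)  [3 reads]
#2 VA=0x902C060064B (r,kernel):
  L0: frame=0x2D idx=18 entry=0x46007 [P=1 RW=1 US=1 PS=0]
  L1: frame=0x46 idx=11 entry=0x4A007 [P=1 RW=1 US=1 PS=0]
  L2: frame=0x4A idx=3 entry=0x61000 [P=0 RW=0 US=0 PS=0]
  → PAGE_NOT_PRESENT  (3 entries read)
#3 VA=0xE800000023F (r,kernel):
  L0: frame=0x2D idx=29 entry=0x4D087 [P=1 RW=1 US=1 PS=1]
  ⇒ phys 0x4D23F (huge @L0)  [1 reads]
#4 VA=0xB834281AC18 (r,kernel):
  L0: frame=0x2D idx=23 entry=0x4F007 [P=1 RW=1 US=1 PS=0]
  L1: frame=0x4F idx=13 entry=0x50007 [P=1 RW=1 US=1 PS=0]
  L2: frame=0x50 idx=20 entry=0x54007 [P=1 RW=1 US=1 PS=0]
  L3: frame=0x54 idx=26 entry=0x58007 [P=1 RW=1 US=1 PS=0]
  ⇒ phys 0x58C18  [4 reads]
#5 VA=0xC8440002D93 (r,kernel):
  L0: frame=0x2D idx=25 entry=0x5A007 [P=1 RW=1 US=1 PS=0]
  L1: frame=0x5A idx=17 entry=0x5E007 [P=1 RW=1 US=1 PS=0]
  L2: frame=0x5E idx=0 entry=0x5F007 [P=1 RW=1 US=1 PS=0]
  L3: frame=0x5F idx=2 entry=0x60007 [P=1 RW=1 US=1 PS=0]
  ⇒ phys 0x60D93  [4 reads]
#6 VA=0x8200000F96 (r,kernel):
  L0: frame=0x2D idx=1 entry=0x63007 [P=1 RW=1 US=1 PS=0]
  L1: frame=0x63 idx=8 entry=0x56002 [P=0 RW=1 US=0 PS=0]
  → PAGE_NOT_PRESENT  (2 entries read)
#7 VA=0xA0000000CD5 (r,kernel):
  L0: frame=0x2D idx=20 entry=0x66087 [P=1 RW=1 US=1 PS=1]
  ⇒ phys 0x66CD5 (huge @L0)  [1 reads]

TLB: [["0xE8000000", "0x4D"], ["0xB834281A", "0x58"], ["0xC8440002", "0x60"], ["0xA0000000", "0x66"]]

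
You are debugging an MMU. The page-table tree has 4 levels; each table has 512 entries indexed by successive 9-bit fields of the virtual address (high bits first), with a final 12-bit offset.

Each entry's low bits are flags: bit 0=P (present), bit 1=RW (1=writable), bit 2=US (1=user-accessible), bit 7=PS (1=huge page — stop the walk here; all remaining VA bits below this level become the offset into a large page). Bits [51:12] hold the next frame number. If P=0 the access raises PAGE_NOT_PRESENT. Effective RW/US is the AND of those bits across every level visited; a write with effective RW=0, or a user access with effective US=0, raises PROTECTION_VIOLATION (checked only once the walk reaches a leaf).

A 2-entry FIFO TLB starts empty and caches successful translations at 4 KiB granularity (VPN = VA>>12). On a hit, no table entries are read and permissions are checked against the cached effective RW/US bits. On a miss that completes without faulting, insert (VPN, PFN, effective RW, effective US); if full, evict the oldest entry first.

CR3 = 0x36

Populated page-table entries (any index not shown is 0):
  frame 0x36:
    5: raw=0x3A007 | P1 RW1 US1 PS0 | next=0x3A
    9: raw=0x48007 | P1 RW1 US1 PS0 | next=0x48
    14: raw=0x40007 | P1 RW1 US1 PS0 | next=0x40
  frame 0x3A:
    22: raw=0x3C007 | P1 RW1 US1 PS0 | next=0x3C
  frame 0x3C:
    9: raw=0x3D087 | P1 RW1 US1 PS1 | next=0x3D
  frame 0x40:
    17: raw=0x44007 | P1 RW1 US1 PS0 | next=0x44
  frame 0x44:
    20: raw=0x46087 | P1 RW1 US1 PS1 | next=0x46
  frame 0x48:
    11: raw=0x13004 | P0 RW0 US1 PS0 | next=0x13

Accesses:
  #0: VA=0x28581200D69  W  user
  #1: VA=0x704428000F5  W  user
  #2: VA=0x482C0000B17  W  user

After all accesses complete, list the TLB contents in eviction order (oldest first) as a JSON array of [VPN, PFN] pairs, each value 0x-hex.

Trace:
#0 VA=0x28581200D69 (w,user):
  [0] read 0x36 idx=5: raw=0x3A007 flags P=1 W=1 U=1 S=0
  [1] read 0x3A idx=22: raw=0x3C007 flags P=1 W=1 U=1 S=0
  [2] read 0x3C idx=9: raw=0x3D087 flags P=1 W=1 U=1 S=1
  ⇒ phys 0x3DD69 (huge @L2)  [3 reads]
#1 VA=0x704428000F5 (w,user):
  [0] read 0x36 idx=14: raw=0x40007 flags P=1 W=1 U=1 S=0
  [1] read 0x40 idx=17: raw=0x44007 flags P=1 W=1 U=1 S=0
  [2] read 0x44 idx=20: raw=0x46087 flags P=1 W=1 U=1 S=1
  ⇒ phys 0x460F5 (huge @L2)  [3 reads]
#2 VA=0x482C0000B17 (w,user):
  [0] read 0x36 idx=9: raw=0x48007 flags P=1 W=1 U=1 S=0
  [1] read 0x48 idx=11: raw=0x13004 flags P=0 W=0 U=1 S=0
  ⇒ fault: PAGE_NOT_PRESENT  — 2 lookups

TLB: [["0x28581200", "0x3D"], ["0x70442800", "0x46"]]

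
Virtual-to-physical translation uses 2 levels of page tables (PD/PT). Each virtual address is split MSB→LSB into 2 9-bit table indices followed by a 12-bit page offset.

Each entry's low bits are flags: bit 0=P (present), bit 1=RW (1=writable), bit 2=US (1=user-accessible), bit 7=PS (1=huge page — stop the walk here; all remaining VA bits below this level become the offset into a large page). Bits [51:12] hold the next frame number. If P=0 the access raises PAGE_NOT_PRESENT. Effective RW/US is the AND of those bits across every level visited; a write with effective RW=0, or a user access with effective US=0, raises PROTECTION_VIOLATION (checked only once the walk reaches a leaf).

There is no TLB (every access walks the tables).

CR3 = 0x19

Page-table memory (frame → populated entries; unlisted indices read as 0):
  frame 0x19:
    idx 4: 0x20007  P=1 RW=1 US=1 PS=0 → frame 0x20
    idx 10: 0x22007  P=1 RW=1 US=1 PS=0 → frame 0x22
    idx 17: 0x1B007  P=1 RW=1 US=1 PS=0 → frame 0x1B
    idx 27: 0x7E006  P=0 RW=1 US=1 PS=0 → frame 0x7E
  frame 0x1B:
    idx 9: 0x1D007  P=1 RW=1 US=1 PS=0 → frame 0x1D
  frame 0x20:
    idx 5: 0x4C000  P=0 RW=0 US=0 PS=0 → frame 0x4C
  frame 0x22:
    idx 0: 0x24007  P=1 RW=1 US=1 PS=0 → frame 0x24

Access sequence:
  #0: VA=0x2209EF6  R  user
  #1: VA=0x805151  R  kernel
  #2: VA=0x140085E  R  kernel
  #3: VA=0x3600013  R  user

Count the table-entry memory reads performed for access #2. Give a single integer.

Per-access translation:
#0 VA=0x2209EF6 (r,user):
  L0 @0x19[17] → 0x1B007  P=1,RW=1,US=1,PS=0
  L1 @0x1B[9] → 0x1D007  P=1,RW=1,US=1,PS=0
  ⇒ phys 0x1DEF6  [2 reads]
#1 VA=0x805151 (r,kernel):
  L0 @0x19[4] → 0x20007  P=1,RW=1,US=1,PS=0
  L1 @0x20[5] → 0x4C000  P=0,RW=0,US=0,PS=0
  → PAGE_NOT_PRESENT  (2 entries read)
#2 VA=0x140085E (r,kernel):
  L0 @0x19[10] → 0x22007  P=1,RW=1,US=1,PS=0
  L1 @0x22[0] → 0x24007  P=1,RW=1,US=1,PS=0
  ⇒ phys 0x2485E  [2 reads]
#3 VA=0x3600013 (r,user):
  L0 @0x19[27] → 0x7E006  P=0,RW=1,US=1,PS=0
  → PAGE_NOT_PRESENT  (1 entries read)

Entries read for #2: 2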